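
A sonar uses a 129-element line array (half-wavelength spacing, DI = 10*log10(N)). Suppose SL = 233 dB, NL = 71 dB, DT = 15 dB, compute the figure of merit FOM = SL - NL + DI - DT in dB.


168.11 dB


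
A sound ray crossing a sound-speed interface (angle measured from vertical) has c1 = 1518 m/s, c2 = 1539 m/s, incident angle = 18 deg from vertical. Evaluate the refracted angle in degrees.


sin(theta2) = (c2/c1)*sin(theta1) = (1539/1518)*sin(18 deg) = 0.31329
theta2 = arcsin(0.31329) = 18.26

18.26 deg


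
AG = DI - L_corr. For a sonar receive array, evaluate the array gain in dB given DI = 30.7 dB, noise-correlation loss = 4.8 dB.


25.9 dB


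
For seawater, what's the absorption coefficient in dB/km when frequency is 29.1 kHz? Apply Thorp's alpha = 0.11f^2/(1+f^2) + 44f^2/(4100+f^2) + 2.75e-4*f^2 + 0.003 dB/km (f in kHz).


7.878 dB/km


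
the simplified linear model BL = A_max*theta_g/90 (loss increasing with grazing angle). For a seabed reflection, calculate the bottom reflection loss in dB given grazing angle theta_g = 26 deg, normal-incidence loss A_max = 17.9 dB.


BL = A_max * theta_g / 90 = 17.9 * 26 / 90 = 5.17

5.17 dB


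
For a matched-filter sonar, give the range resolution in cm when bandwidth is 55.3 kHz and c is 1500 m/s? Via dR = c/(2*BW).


dR = c/(2*BW) = 1500 / (2 * 55.3e3) = 0.0136 m = 1.36 cm

1.36 cm


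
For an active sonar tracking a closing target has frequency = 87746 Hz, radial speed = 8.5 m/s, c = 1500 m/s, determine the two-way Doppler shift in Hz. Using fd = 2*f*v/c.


994.45 Hz


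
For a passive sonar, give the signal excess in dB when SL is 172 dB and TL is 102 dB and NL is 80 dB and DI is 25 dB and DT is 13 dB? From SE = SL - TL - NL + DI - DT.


SE = SL - TL - NL + DI - DT = 172 - 102 - 80 + 25 - 13 = 2

2 dB


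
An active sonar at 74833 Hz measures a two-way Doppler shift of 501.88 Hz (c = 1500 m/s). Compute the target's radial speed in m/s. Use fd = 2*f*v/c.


From fd = 2*f*v/c, v = c*fd/(2*f) = 1500 * 501.88 / (2*74833) = 5.03

5.03 m/s


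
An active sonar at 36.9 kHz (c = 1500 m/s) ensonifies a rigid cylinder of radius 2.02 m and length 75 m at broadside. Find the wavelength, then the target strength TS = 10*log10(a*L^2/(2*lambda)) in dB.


Step 1: lambda = c/f = 1500/36900 = 0.04065 m
Step 2: TS = 10*log10(a*L^2/(2*lambda)) = 10*log10(2.02*75^2/(2*0.04065)) = 51.45

51.45 dB


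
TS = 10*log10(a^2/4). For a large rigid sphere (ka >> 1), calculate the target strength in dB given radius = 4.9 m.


TS = 10*log10(4.9^2 / 4) = 10*log10(6.0025) = 7.78

7.78 dB


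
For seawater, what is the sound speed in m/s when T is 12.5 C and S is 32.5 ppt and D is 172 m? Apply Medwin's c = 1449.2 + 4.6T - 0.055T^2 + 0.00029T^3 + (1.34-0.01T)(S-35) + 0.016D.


c = 1449.2 + 4.6*12.5 - 0.055*12.5^2 + 0.00029*12.5^3 + (1.34 - 0.01*12.5)*(32.5 - 35) + 0.016*172 = 1498.39

1498.39 m/s


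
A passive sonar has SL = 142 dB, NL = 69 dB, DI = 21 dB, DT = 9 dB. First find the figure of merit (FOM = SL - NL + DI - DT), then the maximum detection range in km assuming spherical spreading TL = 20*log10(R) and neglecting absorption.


Step 1: FOM = SL - NL + DI - DT = 142 - 69 + 21 - 9 = 85 dB
Step 2: at max range FOM = TL = 20*log10(R), so R = 10^(85/20) = 17782.79 m = 17.78 km

17.78 km


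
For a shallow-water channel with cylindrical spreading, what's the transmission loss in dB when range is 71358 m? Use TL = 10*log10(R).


TL = 10*log10(71358) = 48.53

48.53 dB


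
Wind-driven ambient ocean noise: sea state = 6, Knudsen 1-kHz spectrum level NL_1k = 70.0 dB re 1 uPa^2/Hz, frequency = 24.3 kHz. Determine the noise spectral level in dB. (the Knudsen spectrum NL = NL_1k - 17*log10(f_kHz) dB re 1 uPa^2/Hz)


46.44 dB


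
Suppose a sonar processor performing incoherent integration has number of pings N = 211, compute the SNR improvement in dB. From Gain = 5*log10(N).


11.62 dB


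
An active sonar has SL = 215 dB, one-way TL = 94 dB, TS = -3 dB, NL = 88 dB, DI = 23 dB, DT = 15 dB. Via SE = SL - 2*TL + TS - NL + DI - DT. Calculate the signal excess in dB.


SE = SL - 2*TL + TS - NL + DI - DT = 215 - 2*94 + (-3) - 88 + 23 - 15 = -56

-56 dB


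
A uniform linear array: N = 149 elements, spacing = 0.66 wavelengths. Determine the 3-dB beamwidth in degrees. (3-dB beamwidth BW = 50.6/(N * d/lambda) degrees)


BW = 50.6 / (149 * 0.66) = 50.6 / 98.34 = 0.51

0.51 deg


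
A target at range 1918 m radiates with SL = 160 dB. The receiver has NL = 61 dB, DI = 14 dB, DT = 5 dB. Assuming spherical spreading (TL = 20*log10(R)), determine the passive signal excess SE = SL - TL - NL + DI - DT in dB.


Step 1: TL = 20*log10(1918) = 65.66 dB
Step 2: SE = 160 - 65.66 - 61 + 14 - 5 = 42.34

42.34 dB


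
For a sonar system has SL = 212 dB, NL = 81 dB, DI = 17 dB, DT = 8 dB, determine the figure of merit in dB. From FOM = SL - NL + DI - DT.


FOM = SL - NL + DI - DT = 212 - 81 + 17 - 8 = 140

140 dB


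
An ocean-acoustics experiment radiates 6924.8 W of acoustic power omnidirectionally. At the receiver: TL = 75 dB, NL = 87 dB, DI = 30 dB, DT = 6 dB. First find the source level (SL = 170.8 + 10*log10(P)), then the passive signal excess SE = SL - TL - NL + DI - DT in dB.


Step 1: SL = 170.8 + 10*log10(6924.8) = 209.2 dB
Step 2: SE = SL - TL - NL + DI - DT = 209.2 - 75 - 87 + 30 - 6 = 71.2

71.2 dB


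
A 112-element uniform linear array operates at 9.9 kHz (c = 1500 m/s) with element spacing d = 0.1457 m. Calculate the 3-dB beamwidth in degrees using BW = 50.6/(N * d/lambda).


Step 1: lambda = 1500/9900 = 0.15152 m
Step 2: d/lambda = 0.1457/0.15152 = 0.9616
Step 3: BW = 50.6/(N * d/lambda) = 50.6/(112 * 0.9616) = 0.47

0.47 deg


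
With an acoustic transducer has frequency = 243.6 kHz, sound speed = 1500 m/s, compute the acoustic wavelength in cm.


lambda = c/f = 1500 / 243600 = 0.0062 m = 0.62 cm

0.62 cm


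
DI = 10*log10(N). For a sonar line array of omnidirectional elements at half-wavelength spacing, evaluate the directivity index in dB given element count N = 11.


10.41 dB


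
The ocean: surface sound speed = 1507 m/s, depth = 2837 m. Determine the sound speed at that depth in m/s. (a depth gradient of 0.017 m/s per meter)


c = 1507 + 0.017 * 2837 = 1555.229

1555.229 m/s


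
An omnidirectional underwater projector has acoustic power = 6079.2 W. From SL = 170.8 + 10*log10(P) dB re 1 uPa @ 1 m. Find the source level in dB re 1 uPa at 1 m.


SL = 170.8 + 10*log10(6079.2) = 170.8 + 37.84 = 208.64

208.64 dB


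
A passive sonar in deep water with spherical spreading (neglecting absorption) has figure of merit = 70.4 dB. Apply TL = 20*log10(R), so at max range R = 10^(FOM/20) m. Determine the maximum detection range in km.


At max range FOM = TL, so 20*log10(R) = 70.4
R = 10^(70.4/20) = 3311.31 m = 3.31 km

3.31 km


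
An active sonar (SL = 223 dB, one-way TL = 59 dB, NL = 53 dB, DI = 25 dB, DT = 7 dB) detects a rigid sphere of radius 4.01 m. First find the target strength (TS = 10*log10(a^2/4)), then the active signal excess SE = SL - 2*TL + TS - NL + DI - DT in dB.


Step 1: TS = 10*log10(4.01^2/4) = 6.04 dB
Step 2: SE = SL - 2*TL + TS - NL + DI - DT = 223 - 2*59 + (6.04) - 53 + 25 - 7 = 76.04

76.04 dB


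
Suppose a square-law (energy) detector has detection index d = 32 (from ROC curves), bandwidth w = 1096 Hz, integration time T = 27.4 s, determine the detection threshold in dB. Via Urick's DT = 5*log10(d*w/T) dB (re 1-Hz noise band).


15.54 dB


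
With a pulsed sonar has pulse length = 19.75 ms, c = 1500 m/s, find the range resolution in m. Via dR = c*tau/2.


14.8125 m


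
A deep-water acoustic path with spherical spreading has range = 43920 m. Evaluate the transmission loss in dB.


TL = 20*log10(43920) = 92.85

92.85 dB


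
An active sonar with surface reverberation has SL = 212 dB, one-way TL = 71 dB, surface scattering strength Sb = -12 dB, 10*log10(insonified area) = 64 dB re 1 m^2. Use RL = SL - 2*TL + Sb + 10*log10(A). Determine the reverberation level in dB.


RL = SL - 2*TL + Sb + 10*log10(A) = 212 - 2*71 + (-12) + 64 = 122

122 dB


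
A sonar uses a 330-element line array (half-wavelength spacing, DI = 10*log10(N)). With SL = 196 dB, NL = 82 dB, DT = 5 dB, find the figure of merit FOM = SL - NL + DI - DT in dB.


134.19 dB


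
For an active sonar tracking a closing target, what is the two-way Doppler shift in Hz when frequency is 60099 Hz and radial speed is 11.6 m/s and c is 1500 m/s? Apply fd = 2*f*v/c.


fd = 2*f*v/c = 2 * 60099 * 11.6 / 1500 = 929.53

929.53 Hz


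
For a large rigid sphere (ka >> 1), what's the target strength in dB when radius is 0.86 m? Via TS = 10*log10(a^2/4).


TS = 10*log10(0.86^2 / 4) = 10*log10(0.1849) = -7.33

-7.33 dB


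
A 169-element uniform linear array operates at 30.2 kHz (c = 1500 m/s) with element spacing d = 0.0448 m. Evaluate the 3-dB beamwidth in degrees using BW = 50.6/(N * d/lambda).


0.33 deg


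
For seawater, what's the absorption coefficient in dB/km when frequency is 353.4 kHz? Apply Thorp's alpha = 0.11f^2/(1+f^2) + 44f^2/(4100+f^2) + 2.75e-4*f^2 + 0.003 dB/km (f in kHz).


f^2 = 124891.56
alpha = 0.11*124891.56/(1+124891.56) + 44*124891.56/(4100+124891.56) + 2.75e-4*124891.56 + 0.003 = 77.06

77.06 dB/km


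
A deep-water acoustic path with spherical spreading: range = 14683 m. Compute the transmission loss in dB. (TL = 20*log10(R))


TL = 20*log10(14683) = 83.34

83.34 dB


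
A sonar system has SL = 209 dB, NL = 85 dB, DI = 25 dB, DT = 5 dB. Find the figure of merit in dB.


FOM = SL - NL + DI - DT = 209 - 85 + 25 - 5 = 144

144 dB


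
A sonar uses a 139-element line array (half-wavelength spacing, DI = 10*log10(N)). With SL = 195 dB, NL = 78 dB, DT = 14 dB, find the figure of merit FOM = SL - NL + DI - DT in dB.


Step 1: DI = 10*log10(139) = 21.43 dB
Step 2: FOM = SL - NL + DI - DT = 195 - 78 + 21.43 - 14 = 124.43

124.43 dB


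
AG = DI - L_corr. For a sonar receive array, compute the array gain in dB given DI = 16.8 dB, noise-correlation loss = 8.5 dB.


AG = DI - L_corr = 16.8 - 8.5 = 8.3

8.3 dB


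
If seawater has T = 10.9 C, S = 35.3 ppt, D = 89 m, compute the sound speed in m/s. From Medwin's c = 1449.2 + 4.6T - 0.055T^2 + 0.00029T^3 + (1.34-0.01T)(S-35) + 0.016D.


c = 1449.2 + 4.6*10.9 - 0.055*10.9^2 + 0.00029*10.9^3 + (1.34 - 0.01*10.9)*(35.3 - 35) + 0.016*89 = 1494.97

1494.97 m/s


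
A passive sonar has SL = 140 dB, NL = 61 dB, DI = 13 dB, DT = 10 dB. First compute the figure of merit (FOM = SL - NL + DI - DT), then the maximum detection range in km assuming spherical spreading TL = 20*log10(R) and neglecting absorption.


Step 1: FOM = SL - NL + DI - DT = 140 - 61 + 13 - 10 = 82 dB
Step 2: at max range FOM = TL = 20*log10(R), so R = 10^(82/20) = 12589.25 m = 12.59 km

12.59 km


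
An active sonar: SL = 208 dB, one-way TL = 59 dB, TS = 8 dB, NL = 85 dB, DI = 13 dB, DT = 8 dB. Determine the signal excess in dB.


SE = SL - 2*TL + TS - NL + DI - DT = 208 - 2*59 + (8) - 85 + 13 - 8 = 18

18 dB


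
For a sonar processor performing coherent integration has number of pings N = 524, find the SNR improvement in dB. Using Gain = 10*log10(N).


Gain = 10*log10(524) = 27.19

27.19 dB


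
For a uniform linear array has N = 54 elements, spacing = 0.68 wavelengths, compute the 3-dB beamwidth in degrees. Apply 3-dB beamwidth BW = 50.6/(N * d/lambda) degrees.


BW = 50.6 / (54 * 0.68) = 50.6 / 36.72 = 1.38

1.38 deg


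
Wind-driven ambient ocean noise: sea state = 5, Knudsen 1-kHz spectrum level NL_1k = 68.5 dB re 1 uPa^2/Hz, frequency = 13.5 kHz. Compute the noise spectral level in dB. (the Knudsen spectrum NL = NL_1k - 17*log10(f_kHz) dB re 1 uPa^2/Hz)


49.28 dB


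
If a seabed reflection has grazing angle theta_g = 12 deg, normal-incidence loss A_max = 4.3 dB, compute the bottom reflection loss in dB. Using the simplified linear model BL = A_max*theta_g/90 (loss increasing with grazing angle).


0.57 dB


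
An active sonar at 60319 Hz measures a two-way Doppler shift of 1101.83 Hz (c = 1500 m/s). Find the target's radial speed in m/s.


13.7 m/s


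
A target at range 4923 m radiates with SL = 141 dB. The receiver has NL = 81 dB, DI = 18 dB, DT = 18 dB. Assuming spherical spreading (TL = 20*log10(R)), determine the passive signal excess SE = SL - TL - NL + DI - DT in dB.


Step 1: TL = 20*log10(4923) = 73.84 dB
Step 2: SE = 141 - 73.84 - 81 + 18 - 18 = -13.84

-13.84 dB


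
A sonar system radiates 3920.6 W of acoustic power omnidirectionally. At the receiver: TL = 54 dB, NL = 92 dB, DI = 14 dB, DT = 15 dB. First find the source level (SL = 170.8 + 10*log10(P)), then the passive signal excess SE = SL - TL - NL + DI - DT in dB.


Step 1: SL = 170.8 + 10*log10(3920.6) = 206.73 dB
Step 2: SE = SL - TL - NL + DI - DT = 206.73 - 54 - 92 + 14 - 15 = 59.73

59.73 dB


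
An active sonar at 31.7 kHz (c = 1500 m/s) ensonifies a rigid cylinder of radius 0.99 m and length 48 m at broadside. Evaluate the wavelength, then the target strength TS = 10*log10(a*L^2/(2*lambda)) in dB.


Step 1: lambda = c/f = 1500/31700 = 0.04732 m
Step 2: TS = 10*log10(a*L^2/(2*lambda)) = 10*log10(0.99*48^2/(2*0.04732)) = 43.82

43.82 dB


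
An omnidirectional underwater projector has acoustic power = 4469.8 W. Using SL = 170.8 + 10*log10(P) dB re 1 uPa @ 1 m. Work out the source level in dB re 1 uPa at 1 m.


SL = 170.8 + 10*log10(4469.8) = 170.8 + 36.5 = 207.3

207.3 dB


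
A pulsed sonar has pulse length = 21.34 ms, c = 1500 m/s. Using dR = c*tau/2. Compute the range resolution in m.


dR = c*tau/2 = 1500 * 21.34e-3 / 2 = 16.005

16.005 m


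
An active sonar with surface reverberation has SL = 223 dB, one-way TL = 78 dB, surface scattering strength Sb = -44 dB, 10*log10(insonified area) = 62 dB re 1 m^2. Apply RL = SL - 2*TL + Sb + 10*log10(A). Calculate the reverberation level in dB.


85 dB


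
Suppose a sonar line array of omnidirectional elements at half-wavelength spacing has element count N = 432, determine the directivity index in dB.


DI = 10*log10(432) = 26.35

26.35 dB


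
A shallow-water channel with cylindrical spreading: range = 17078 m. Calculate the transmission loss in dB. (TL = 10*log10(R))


TL = 10*log10(17078) = 42.32

42.32 dB


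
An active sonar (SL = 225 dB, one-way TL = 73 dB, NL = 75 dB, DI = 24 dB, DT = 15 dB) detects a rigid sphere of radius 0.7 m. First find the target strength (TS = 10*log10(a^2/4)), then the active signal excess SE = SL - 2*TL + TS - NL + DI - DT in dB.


Step 1: TS = 10*log10(0.7^2/4) = -9.12 dB
Step 2: SE = SL - 2*TL + TS - NL + DI - DT = 225 - 2*73 + (-9.12) - 75 + 24 - 15 = 3.88

3.88 dB


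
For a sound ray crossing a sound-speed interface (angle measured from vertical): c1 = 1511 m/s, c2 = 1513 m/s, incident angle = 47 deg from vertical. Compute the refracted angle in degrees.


sin(theta2) = (c2/c1)*sin(theta1) = (1513/1511)*sin(47 deg) = 0.73232
theta2 = arcsin(0.73232) = 47.08

47.08 deg


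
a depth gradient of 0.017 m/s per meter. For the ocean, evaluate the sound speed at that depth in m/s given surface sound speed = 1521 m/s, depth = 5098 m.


1607.666 m/s


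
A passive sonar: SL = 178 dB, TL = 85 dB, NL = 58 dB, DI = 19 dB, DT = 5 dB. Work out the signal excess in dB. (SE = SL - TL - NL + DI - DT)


SE = SL - TL - NL + DI - DT = 178 - 85 - 58 + 19 - 5 = 49

49 dB


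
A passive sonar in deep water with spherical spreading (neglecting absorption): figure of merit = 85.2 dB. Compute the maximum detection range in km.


18.2 km


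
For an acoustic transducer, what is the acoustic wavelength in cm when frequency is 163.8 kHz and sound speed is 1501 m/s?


0.92 cm


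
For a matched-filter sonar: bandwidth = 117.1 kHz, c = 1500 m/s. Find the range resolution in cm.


0.64 cm


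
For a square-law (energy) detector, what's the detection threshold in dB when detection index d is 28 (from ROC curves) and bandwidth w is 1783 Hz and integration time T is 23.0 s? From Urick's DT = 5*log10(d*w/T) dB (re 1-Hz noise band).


DT = 5*log10(d*w/T) = 5*log10(28 * 1783 / 23.0) = 5*log10(2170.61) = 16.68

16.68 dB


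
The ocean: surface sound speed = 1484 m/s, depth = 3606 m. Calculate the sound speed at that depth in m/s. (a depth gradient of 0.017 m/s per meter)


1545.302 m/s


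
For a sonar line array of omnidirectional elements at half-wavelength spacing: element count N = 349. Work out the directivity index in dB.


DI = 10*log10(349) = 25.43

25.43 dB


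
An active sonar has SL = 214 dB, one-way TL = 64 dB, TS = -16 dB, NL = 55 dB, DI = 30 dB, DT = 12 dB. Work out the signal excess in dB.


SE = SL - 2*TL + TS - NL + DI - DT = 214 - 2*64 + (-16) - 55 + 30 - 12 = 33

33 dB


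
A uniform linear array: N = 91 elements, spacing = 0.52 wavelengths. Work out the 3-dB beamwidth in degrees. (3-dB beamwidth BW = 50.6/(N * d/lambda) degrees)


BW = 50.6 / (91 * 0.52) = 50.6 / 47.32 = 1.07

1.07 deg


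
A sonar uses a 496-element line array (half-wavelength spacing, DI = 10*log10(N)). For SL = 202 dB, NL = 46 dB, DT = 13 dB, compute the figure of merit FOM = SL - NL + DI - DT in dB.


Step 1: DI = 10*log10(496) = 26.95 dB
Step 2: FOM = SL - NL + DI - DT = 202 - 46 + 26.95 - 13 = 169.95

169.95 dB


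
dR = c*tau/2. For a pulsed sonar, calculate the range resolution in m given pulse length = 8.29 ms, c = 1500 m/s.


6.2175 m


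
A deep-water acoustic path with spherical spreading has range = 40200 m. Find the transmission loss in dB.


92.08 dB


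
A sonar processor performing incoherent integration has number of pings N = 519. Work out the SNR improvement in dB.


Gain = 5*log10(519) = 13.58

13.58 dB


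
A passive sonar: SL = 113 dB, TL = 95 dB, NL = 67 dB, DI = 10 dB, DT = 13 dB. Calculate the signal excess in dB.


SE = SL - TL - NL + DI - DT = 113 - 95 - 67 + 10 - 13 = -52

-52 dB


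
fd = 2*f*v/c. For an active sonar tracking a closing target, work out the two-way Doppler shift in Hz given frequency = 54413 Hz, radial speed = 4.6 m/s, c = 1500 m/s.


fd = 2*f*v/c = 2 * 54413 * 4.6 / 1500 = 333.73

333.73 Hz


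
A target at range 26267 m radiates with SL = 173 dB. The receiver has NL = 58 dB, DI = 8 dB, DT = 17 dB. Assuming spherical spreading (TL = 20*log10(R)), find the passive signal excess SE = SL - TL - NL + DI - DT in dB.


17.61 dB


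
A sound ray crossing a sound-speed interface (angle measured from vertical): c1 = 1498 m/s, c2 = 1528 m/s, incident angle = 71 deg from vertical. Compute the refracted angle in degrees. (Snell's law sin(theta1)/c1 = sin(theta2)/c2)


74.68 deg


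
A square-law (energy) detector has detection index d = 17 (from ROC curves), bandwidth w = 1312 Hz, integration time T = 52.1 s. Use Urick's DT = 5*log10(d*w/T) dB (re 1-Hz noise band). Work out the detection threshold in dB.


DT = 5*log10(d*w/T) = 5*log10(17 * 1312 / 52.1) = 5*log10(428.1) = 13.16

13.16 dB


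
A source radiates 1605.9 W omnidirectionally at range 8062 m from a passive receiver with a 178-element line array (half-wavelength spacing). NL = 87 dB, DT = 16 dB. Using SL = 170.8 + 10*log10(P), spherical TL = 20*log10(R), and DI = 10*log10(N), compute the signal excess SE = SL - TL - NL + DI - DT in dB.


Step 1: SL = 170.8 + 10*log10(1605.9) = 202.86 dB
Step 2: TL = 20*log10(8062) = 78.13 dB
Step 3: DI = 10*log10(178) = 22.5 dB
Step 4: SE = SL - TL - NL + DI - DT = 202.86 - 78.13 - 87 + 22.5 - 16 = 44.23

44.23 dB


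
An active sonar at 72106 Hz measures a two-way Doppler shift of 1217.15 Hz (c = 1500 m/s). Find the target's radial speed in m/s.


From fd = 2*f*v/c, v = c*fd/(2*f) = 1500 * 1217.15 / (2*72106) = 12.66

12.66 m/s


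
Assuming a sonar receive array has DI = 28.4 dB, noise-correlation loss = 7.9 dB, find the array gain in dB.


AG = DI - L_corr = 28.4 - 7.9 = 20.5

20.5 dB


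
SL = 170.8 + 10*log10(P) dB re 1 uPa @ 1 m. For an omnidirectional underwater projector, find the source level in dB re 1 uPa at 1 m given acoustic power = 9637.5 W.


SL = 170.8 + 10*log10(9637.5) = 170.8 + 39.84 = 210.64

210.64 dB


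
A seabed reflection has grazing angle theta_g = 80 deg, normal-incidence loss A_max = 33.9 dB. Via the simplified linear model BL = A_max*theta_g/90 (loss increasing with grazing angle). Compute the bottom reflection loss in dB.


BL = A_max * theta_g / 90 = 33.9 * 80 / 90 = 30.13

30.13 dB


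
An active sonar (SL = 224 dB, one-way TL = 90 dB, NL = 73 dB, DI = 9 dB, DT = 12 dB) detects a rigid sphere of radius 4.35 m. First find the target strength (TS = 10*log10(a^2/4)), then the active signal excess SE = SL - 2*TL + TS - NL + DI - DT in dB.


Step 1: TS = 10*log10(4.35^2/4) = 6.75 dB
Step 2: SE = SL - 2*TL + TS - NL + DI - DT = 224 - 2*90 + (6.75) - 73 + 9 - 12 = -25.25

-25.25 dB


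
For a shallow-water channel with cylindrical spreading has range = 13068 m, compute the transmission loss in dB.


TL = 10*log10(13068) = 41.16

41.16 dB


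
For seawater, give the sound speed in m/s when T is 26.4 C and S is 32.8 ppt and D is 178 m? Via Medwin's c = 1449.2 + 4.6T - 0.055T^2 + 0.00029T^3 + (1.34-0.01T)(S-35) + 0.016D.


1538.12 m/s


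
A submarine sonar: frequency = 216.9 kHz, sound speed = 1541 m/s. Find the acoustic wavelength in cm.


0.71 cm


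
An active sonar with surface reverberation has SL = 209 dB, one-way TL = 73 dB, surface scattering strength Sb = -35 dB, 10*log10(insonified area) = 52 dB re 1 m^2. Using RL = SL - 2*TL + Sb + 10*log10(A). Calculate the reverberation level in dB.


RL = SL - 2*TL + Sb + 10*log10(A) = 209 - 2*73 + (-35) + 52 = 80

80 dB


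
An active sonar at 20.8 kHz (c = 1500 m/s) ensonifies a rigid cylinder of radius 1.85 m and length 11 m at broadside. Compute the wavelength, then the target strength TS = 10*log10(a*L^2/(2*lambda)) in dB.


Step 1: lambda = c/f = 1500/20800 = 0.07212 m
Step 2: TS = 10*log10(a*L^2/(2*lambda)) = 10*log10(1.85*11^2/(2*0.07212)) = 31.91

31.91 dB


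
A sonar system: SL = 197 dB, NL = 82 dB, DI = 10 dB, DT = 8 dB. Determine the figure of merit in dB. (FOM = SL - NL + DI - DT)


FOM = SL - NL + DI - DT = 197 - 82 + 10 - 8 = 117

117 dB


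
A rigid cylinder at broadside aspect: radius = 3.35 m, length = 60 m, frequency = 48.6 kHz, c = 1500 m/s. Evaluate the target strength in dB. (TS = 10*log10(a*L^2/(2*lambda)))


52.91 dB


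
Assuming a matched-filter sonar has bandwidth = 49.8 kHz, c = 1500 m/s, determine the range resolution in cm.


dR = c/(2*BW) = 1500 / (2 * 49.8e3) = 0.0151 m = 1.51 cm

1.51 cm


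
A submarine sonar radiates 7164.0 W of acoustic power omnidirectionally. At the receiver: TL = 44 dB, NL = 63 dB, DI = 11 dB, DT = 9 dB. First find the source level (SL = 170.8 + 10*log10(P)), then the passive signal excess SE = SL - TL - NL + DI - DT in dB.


Step 1: SL = 170.8 + 10*log10(7164.0) = 209.35 dB
Step 2: SE = SL - TL - NL + DI - DT = 209.35 - 44 - 63 + 11 - 9 = 104.35

104.35 dB


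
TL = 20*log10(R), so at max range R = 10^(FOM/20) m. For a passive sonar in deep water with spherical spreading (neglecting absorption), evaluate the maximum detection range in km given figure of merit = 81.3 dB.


At max range FOM = TL, so 20*log10(R) = 81.3
R = 10^(81.3/20) = 11614.49 m = 11.61 km

11.61 km


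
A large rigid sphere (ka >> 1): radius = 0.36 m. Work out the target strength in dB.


TS = 10*log10(0.36^2 / 4) = 10*log10(0.0324) = -14.89

-14.89 dB


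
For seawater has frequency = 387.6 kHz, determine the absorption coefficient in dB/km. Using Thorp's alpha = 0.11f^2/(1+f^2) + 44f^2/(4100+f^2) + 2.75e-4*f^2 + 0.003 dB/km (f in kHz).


f^2 = 150233.76
alpha = 0.11*150233.76/(1+150233.76) + 44*150233.76/(4100+150233.76) + 2.75e-4*150233.76 + 0.003 = 84.258

84.258 dB/km


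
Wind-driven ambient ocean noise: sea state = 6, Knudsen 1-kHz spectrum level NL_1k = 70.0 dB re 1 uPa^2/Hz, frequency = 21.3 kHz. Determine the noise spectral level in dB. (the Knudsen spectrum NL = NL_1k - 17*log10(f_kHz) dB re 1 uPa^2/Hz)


47.42 dB


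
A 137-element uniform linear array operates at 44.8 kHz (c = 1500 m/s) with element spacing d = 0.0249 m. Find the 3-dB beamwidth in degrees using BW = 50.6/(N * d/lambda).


0.5 deg


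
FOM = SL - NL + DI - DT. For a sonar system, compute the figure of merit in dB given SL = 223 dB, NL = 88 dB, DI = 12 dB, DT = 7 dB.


FOM = SL - NL + DI - DT = 223 - 88 + 12 - 7 = 140

140 dB


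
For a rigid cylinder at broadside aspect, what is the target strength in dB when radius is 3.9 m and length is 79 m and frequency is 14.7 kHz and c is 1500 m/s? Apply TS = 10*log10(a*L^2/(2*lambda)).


50.77 dB


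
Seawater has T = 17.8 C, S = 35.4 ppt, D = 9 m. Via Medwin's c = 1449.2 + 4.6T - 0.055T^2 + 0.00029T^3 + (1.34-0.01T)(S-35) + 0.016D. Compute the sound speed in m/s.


1515.9 m/s


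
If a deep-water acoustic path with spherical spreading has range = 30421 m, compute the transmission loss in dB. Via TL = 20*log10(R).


TL = 20*log10(30421) = 89.66

89.66 dB


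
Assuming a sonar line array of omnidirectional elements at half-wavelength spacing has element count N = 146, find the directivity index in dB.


DI = 10*log10(146) = 21.64

21.64 dB


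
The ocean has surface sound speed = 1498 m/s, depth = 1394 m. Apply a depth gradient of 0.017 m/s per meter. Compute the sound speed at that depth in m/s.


c = 1498 + 0.017 * 1394 = 1521.698

1521.698 m/s


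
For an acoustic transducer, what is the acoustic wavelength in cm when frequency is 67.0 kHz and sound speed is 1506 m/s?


2.25 cm


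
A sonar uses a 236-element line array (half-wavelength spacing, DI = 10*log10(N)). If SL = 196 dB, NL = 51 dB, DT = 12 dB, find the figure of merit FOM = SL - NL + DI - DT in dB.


156.73 dB


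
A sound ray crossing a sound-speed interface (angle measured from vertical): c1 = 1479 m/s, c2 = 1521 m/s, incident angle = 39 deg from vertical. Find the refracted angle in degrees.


sin(theta2) = (c2/c1)*sin(theta1) = (1521/1479)*sin(39 deg) = 0.64719
theta2 = arcsin(0.64719) = 40.33

40.33 deg


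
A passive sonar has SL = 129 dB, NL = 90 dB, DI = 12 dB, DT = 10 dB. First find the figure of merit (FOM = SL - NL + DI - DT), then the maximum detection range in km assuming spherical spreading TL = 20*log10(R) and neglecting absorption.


Step 1: FOM = SL - NL + DI - DT = 129 - 90 + 12 - 10 = 41 dB
Step 2: at max range FOM = TL = 20*log10(R), so R = 10^(41/20) = 112.2 m = 0.11 km

0.11 km


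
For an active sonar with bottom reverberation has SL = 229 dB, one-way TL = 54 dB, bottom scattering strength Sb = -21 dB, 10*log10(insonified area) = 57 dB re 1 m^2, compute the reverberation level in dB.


RL = SL - 2*TL + Sb + 10*log10(A) = 229 - 2*54 + (-21) + 57 = 157

157 dB


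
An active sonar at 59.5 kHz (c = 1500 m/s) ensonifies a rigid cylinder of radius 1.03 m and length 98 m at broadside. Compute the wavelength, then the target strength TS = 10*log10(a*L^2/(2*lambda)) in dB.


Step 1: lambda = c/f = 1500/59500 = 0.02521 m
Step 2: TS = 10*log10(a*L^2/(2*lambda)) = 10*log10(1.03*98^2/(2*0.02521)) = 52.93

52.93 dB


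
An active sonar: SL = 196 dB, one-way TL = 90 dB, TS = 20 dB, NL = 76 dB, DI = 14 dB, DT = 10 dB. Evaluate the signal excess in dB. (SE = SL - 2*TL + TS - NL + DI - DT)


-36 dB


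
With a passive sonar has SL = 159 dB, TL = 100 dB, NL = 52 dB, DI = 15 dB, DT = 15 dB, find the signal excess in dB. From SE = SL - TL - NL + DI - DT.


SE = SL - TL - NL + DI - DT = 159 - 100 - 52 + 15 - 15 = 7

7 dB


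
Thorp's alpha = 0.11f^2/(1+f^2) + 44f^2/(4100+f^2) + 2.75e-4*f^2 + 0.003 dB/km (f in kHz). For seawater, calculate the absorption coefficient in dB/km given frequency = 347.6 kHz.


f^2 = 120825.76
alpha = 0.11*120825.76/(1+120825.76) + 44*120825.76/(4100+120825.76) + 2.75e-4*120825.76 + 0.003 = 75.896

75.896 dB/km


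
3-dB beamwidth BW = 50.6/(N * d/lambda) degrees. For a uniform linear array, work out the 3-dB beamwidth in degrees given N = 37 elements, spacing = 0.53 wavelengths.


BW = 50.6 / (37 * 0.53) = 50.6 / 19.61 = 2.58

2.58 deg


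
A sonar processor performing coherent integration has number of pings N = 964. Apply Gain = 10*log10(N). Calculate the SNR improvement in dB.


Gain = 10*log10(964) = 29.84

29.84 dB


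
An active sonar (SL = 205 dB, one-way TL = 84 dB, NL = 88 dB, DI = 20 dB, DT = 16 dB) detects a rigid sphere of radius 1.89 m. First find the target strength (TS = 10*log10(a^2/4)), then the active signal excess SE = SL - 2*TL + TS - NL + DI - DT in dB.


Step 1: TS = 10*log10(1.89^2/4) = -0.49 dB
Step 2: SE = SL - 2*TL + TS - NL + DI - DT = 205 - 2*84 + (-0.49) - 88 + 20 - 16 = -47.49

-47.49 dB


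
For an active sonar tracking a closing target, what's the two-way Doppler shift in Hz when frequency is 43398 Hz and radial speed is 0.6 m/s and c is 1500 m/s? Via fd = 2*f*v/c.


fd = 2*f*v/c = 2 * 43398 * 0.6 / 1500 = 34.72

34.72 Hz


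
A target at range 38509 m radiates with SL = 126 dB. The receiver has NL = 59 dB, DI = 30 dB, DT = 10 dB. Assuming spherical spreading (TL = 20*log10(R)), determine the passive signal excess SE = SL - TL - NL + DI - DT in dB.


Step 1: TL = 20*log10(38509) = 91.71 dB
Step 2: SE = 126 - 91.71 - 59 + 30 - 10 = -4.71

-4.71 dB


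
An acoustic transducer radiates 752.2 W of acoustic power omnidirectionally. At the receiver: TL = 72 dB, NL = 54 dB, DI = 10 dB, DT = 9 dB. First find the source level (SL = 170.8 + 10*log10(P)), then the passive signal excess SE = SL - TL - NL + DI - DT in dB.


Step 1: SL = 170.8 + 10*log10(752.2) = 199.56 dB
Step 2: SE = SL - TL - NL + DI - DT = 199.56 - 72 - 54 + 10 - 9 = 74.56

74.56 dB


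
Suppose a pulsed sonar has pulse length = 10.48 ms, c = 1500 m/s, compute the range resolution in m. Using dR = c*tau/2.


7.86 m


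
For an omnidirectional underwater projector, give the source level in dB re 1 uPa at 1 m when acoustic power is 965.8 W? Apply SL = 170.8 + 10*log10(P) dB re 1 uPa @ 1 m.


SL = 170.8 + 10*log10(965.8) = 170.8 + 29.85 = 200.65

200.65 dB


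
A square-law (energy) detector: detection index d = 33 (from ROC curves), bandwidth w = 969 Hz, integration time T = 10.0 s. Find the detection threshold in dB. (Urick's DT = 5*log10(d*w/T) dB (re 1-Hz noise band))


DT = 5*log10(d*w/T) = 5*log10(33 * 969 / 10.0) = 5*log10(3197.7) = 17.52

17.52 dB


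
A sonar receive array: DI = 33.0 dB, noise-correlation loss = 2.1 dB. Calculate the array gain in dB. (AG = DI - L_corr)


30.9 dB


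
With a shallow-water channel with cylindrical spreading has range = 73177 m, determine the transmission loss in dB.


TL = 10*log10(73177) = 48.64

48.64 dB


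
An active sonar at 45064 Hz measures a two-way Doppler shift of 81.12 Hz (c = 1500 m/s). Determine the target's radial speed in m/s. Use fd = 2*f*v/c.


From fd = 2*f*v/c, v = c*fd/(2*f) = 1500 * 81.12 / (2*45064) = 1.35

1.35 m/s


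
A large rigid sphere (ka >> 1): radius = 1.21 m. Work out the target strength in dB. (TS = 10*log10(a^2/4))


TS = 10*log10(1.21^2 / 4) = 10*log10(0.366025) = -4.36

-4.36 dB


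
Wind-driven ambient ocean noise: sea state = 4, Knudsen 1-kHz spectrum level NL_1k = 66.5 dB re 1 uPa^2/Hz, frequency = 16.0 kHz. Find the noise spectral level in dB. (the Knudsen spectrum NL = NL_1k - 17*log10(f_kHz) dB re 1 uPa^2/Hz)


NL = NL_1k - 17*log10(f_kHz) = 66.5 - 17*log10(16.0) = 66.5 - (20.47) = 46.03

46.03 dB


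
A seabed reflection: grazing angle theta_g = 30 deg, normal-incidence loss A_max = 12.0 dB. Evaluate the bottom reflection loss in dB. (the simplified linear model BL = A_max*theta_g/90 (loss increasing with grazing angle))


BL = A_max * theta_g / 90 = 12.0 * 30 / 90 = 4.0

4.0 dB


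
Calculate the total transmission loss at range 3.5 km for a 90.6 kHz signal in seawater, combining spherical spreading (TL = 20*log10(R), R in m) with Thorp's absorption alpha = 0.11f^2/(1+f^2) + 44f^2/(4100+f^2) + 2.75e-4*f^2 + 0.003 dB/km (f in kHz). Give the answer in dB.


181.88 dB


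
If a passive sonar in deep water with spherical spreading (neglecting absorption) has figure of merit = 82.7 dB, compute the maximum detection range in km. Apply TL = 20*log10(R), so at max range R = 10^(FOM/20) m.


At max range FOM = TL, so 20*log10(R) = 82.7
R = 10^(82.7/20) = 13645.83 m = 13.65 km

13.65 km


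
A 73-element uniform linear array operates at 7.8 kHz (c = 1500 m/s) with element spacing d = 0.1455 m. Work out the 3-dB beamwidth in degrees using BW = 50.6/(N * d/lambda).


Step 1: lambda = 1500/7800 = 0.19231 m
Step 2: d/lambda = 0.1455/0.19231 = 0.7566
Step 3: BW = 50.6/(N * d/lambda) = 50.6/(73 * 0.7566) = 0.92

0.92 deg


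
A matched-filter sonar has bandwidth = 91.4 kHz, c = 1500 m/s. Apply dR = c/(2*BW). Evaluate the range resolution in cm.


dR = c/(2*BW) = 1500 / (2 * 91.4e3) = 0.0082 m = 0.82 cm

0.82 cm


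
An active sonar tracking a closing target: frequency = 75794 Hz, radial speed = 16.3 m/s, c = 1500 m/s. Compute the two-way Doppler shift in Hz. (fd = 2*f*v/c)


fd = 2*f*v/c = 2 * 75794 * 16.3 / 1500 = 1647.26

1647.26 Hz


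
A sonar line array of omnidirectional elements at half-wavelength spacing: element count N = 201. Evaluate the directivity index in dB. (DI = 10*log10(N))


DI = 10*log10(201) = 23.03

23.03 dB


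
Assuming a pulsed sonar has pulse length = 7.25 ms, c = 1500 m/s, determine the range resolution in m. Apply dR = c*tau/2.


5.4375 m


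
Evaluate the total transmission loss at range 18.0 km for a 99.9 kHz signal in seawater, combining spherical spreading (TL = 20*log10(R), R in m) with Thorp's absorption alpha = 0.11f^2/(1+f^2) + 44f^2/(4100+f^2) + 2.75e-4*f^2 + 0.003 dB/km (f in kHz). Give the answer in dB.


Step 1 (Thorp): alpha = 0.11*9980.01/(1+9980.01) + 44*9980.01/(4100+9980.01) + 2.75e-4*9980.01 + 0.003 = 34.045 dB/km
Step 2: TL_spread = 20*log10(18000) = 85.11 dB
Step 3: TL_abs = alpha*R = 34.045 * 18.0 = 612.81 dB
Step 4: TL_total = 85.11 + 612.81 = 697.92

697.92 dB


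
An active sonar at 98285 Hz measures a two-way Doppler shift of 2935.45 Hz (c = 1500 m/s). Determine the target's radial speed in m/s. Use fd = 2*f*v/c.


From fd = 2*f*v/c, v = c*fd/(2*f) = 1500 * 2935.45 / (2*98285) = 22.4

22.4 m/s


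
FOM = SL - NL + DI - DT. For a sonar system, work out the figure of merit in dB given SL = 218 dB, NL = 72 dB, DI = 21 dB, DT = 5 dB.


FOM = SL - NL + DI - DT = 218 - 72 + 21 - 5 = 162

162 dB


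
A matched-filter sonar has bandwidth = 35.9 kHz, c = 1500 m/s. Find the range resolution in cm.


dR = c/(2*BW) = 1500 / (2 * 35.9e3) = 0.0209 m = 2.09 cm

2.09 cm


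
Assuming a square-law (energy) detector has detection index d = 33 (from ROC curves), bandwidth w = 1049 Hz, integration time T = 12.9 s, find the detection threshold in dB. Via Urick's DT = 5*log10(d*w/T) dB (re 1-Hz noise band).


17.14 dB


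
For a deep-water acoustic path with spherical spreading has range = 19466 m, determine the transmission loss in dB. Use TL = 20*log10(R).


TL = 20*log10(19466) = 85.79

85.79 dB


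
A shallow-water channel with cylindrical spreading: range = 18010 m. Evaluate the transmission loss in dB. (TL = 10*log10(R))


TL = 10*log10(18010) = 42.56

42.56 dB


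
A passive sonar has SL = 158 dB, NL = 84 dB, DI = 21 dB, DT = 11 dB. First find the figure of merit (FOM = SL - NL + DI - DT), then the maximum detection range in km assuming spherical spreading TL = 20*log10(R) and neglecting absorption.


Step 1: FOM = SL - NL + DI - DT = 158 - 84 + 21 - 11 = 84 dB
Step 2: at max range FOM = TL = 20*log10(R), so R = 10^(84/20) = 15848.93 m = 15.85 km

15.85 km


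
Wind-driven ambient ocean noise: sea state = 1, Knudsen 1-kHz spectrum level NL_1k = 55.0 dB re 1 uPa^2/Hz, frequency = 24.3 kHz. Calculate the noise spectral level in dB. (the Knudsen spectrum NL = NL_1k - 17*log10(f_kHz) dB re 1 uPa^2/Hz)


NL = NL_1k - 17*log10(f_kHz) = 55.0 - 17*log10(24.3) = 55.0 - (23.56) = 31.44

31.44 dB


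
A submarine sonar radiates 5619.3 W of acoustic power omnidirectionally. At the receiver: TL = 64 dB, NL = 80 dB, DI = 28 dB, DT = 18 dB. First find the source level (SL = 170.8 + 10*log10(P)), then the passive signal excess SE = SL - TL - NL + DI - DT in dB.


Step 1: SL = 170.8 + 10*log10(5619.3) = 208.3 dB
Step 2: SE = SL - TL - NL + DI - DT = 208.3 - 64 - 80 + 28 - 18 = 74.3

74.3 dB


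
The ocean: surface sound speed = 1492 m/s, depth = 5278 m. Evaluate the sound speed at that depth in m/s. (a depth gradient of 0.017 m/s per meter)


c = 1492 + 0.017 * 5278 = 1581.726

1581.726 m/s


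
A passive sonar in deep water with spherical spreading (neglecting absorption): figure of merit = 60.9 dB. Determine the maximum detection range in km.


1.11 km


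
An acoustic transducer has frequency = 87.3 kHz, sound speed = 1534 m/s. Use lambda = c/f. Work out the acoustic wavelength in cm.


lambda = c/f = 1534 / 87300 = 0.0176 m = 1.76 cm

1.76 cm


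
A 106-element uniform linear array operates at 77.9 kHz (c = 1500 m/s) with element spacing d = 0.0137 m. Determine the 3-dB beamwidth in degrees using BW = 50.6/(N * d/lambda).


Step 1: lambda = 1500/77900 = 0.01926 m
Step 2: d/lambda = 0.0137/0.01926 = 0.7113
Step 3: BW = 50.6/(N * d/lambda) = 50.6/(106 * 0.7113) = 0.67

0.67 deg


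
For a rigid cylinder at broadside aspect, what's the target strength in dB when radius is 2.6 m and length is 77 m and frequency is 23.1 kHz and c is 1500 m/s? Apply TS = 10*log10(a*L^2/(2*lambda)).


lambda = 1500/23100 = 0.06494 m
TS = 10*log10(2.6*77^2/(2*0.06494)) = 50.74

50.74 dB


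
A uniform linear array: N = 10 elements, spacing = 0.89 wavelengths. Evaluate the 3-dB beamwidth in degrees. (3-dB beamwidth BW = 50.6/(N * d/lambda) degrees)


BW = 50.6 / (10 * 0.89) = 50.6 / 8.9 = 5.69

5.69 deg


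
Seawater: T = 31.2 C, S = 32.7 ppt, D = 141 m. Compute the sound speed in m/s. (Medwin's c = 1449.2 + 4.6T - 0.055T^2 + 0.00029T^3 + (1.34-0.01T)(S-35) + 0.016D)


c = 1449.2 + 4.6*31.2 - 0.055*31.2^2 + 0.00029*31.2^3 + (1.34 - 0.01*31.2)*(32.7 - 35) + 0.016*141 = 1547.88

1547.88 m/s


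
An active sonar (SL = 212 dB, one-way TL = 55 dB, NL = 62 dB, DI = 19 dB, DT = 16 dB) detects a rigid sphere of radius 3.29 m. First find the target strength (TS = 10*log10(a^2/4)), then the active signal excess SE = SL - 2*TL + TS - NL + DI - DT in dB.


Step 1: TS = 10*log10(3.29^2/4) = 4.32 dB
Step 2: SE = SL - 2*TL + TS - NL + DI - DT = 212 - 2*55 + (4.32) - 62 + 19 - 16 = 47.32

47.32 dB


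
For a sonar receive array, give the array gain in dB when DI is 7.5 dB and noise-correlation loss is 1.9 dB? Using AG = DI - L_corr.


AG = DI - L_corr = 7.5 - 1.9 = 5.6

5.6 dB


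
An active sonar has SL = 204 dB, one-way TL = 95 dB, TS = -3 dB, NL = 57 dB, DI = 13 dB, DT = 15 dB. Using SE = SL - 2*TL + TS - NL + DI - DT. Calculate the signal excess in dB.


SE = SL - 2*TL + TS - NL + DI - DT = 204 - 2*95 + (-3) - 57 + 13 - 15 = -48

-48 dB


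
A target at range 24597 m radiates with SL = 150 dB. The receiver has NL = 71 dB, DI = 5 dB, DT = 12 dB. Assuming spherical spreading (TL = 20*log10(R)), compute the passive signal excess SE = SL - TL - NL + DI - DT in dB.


-15.82 dB


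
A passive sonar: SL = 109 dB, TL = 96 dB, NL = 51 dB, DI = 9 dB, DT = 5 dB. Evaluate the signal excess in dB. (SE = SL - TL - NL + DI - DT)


SE = SL - TL - NL + DI - DT = 109 - 96 - 51 + 9 - 5 = -34

-34 dB


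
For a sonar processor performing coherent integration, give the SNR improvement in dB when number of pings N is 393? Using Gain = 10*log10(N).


Gain = 10*log10(393) = 25.94

25.94 dB
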